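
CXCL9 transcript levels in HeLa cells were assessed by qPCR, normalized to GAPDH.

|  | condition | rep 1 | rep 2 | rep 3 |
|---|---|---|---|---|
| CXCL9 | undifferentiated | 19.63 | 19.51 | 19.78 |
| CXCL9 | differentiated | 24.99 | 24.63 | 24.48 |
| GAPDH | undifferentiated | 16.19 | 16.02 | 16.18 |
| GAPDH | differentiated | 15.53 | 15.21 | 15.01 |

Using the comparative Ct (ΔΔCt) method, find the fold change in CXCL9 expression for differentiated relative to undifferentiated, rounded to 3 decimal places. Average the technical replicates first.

Mean Ct: CXCL9 undifferentiated 19.640; CXCL9 differentiated 24.700; GAPDH undifferentiated 16.130; GAPDH differentiated 15.250
ΔCt(undifferentiated) = 19.640 − 16.130 = 3.510
ΔCt(differentiated) = 24.700 − 15.250 = 9.450
ΔΔCt = 9.450 − 3.510 = 5.940
Fold change = 2^(−5.940) = 0.0163

0.016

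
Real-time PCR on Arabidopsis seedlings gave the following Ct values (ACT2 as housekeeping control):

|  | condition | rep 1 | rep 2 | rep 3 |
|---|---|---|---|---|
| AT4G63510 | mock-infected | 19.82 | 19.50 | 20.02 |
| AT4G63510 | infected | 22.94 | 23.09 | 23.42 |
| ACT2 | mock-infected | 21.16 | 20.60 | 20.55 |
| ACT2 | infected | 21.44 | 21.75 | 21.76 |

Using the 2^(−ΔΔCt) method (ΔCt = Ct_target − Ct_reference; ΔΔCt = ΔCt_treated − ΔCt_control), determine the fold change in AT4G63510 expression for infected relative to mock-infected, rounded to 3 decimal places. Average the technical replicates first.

Mean Ct: AT4G63510 mock-infected 19.780; AT4G63510 infected 23.150; ACT2 mock-infected 20.770; ACT2 infected 21.650
ΔCt(mock-infected) = 19.780 − 20.770 = -0.990
ΔCt(infected) = 23.150 − 21.650 = 1.500
ΔΔCt = 1.500 − (-0.990) = 2.490
Fold change = 2^(−2.490) = 0.1780

0.178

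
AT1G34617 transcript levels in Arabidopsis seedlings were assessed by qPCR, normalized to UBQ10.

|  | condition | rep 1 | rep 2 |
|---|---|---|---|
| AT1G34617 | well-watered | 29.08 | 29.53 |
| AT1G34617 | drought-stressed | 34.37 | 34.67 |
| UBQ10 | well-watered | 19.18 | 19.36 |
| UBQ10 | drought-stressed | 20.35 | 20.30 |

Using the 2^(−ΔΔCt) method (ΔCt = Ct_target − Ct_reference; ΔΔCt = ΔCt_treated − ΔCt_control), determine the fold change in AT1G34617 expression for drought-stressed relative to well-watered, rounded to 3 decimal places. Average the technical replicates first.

0.056

Mean Ct: AT1G34617 well-watered 29.305; AT1G34617 drought-stressed 34.520; UBQ10 well-watered 19.270; UBQ10 drought-stressed 20.325
ΔCt(well-watered) = 29.305 − 19.270 = 10.035
ΔCt(drought-stressed) = 34.520 − 20.325 = 14.195
ΔΔCt = 14.195 − 10.035 = 4.160
Fold change = 2^(−4.160) = 0.0559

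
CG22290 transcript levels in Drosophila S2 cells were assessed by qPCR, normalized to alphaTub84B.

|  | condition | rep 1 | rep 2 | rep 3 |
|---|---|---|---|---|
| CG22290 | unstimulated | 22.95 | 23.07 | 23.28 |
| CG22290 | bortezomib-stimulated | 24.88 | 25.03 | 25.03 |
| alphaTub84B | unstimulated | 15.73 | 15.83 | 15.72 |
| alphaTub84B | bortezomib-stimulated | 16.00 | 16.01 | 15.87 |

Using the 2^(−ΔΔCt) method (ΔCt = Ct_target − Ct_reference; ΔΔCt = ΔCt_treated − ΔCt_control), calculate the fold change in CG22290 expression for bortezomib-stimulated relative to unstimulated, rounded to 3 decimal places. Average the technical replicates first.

0.312

Mean Ct: CG22290 unstimulated 23.100; CG22290 bortezomib-stimulated 24.980; alphaTub84B unstimulated 15.760; alphaTub84B bortezomib-stimulated 15.960
ΔCt(unstimulated) = 23.100 − 15.760 = 7.340
ΔCt(bortezomib-stimulated) = 24.980 − 15.960 = 9.020
ΔΔCt = 9.020 − 7.340 = 1.680
Fold change = 2^(−1.680) = 0.3121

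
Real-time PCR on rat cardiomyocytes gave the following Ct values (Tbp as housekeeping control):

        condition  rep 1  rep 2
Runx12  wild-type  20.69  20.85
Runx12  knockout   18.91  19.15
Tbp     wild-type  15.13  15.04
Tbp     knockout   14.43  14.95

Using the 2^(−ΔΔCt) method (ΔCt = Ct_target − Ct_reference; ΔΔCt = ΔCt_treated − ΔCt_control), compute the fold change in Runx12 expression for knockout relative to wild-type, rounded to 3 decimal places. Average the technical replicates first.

2.540

Mean Ct: Runx12 wild-type 20.770; Runx12 knockout 19.030; Tbp wild-type 15.085; Tbp knockout 14.690
ΔCt(wild-type) = 20.770 − 15.085 = 5.685
ΔCt(knockout) = 19.030 − 14.690 = 4.340
ΔΔCt = 4.340 − 5.685 = -1.345
Fold change = 2^(−(-1.345)) = 2^1.345 = 2.5403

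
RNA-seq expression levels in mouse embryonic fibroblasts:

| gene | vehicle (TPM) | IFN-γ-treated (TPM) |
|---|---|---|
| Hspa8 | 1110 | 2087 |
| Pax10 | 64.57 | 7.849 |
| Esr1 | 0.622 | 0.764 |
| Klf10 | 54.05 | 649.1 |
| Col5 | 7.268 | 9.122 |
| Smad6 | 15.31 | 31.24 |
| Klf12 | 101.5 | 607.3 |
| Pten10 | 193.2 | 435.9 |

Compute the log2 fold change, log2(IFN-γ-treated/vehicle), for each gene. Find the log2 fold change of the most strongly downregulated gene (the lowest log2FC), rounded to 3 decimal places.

log2(2087/1110) = 0.911  (Hspa8)
log2(7.849/64.57) = -3.040  (Pax10)
log2(0.764/0.622) = 0.297  (Esr1)
log2(649.1/54.05) = 3.586  (Klf10)
log2(9.122/7.268) = 0.328  (Col5)
log2(31.24/15.31) = 1.029  (Smad6)
log2(607.3/101.5) = 2.581  (Klf12)
log2(435.9/193.2) = 1.174  (Pten10)
Pax10 is most strongly downregulated.

-3.040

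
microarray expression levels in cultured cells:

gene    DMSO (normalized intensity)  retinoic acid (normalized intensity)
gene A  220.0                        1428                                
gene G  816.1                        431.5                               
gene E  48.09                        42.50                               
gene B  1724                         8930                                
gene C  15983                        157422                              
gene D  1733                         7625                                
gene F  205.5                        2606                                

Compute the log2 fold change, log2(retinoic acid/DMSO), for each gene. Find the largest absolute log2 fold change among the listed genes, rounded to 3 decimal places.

3.665

log2(1428/220.0) = 2.698  (gene A)
log2(431.5/816.1) = -0.919  (gene G)
log2(42.50/48.09) = -0.178  (gene E)
log2(8930/1724) = 2.373  (gene B)
log2(157422/15983) = 3.300  (gene C)
log2(7625/1733) = 2.137  (gene D)
log2(2606/205.5) = 3.665  (gene F)
The largest magnitude belongs to gene F.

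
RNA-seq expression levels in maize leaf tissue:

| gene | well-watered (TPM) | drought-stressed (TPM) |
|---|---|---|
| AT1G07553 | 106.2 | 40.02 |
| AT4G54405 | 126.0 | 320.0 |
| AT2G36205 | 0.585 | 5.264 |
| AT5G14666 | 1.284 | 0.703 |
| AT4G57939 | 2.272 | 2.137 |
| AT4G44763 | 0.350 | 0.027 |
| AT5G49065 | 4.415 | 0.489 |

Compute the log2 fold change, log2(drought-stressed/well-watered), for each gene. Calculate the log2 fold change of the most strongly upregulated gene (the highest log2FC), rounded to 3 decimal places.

log2(40.02/106.2) = -1.408  (AT1G07553)
log2(320.0/126.0) = 1.345  (AT4G54405)
log2(5.264/0.585) = 3.170  (AT2G36205)
log2(0.703/1.284) = -0.869  (AT5G14666)
log2(2.137/2.272) = -0.088  (AT4G57939)
log2(0.027/0.350) = -3.696  (AT4G44763)
log2(0.489/4.415) = -3.175  (AT5G49065)
AT2G36205 is most strongly upregulated.

3.170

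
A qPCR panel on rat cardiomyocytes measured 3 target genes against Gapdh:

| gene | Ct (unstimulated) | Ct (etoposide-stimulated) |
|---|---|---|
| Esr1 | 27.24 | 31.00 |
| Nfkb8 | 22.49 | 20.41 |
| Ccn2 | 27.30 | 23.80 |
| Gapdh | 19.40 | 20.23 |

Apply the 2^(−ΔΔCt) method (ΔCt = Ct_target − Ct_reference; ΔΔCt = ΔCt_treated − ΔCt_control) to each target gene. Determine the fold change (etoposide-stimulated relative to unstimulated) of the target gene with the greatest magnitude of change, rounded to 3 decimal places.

20.112

Esr1: ΔΔCt = (31.00−20.23) − (27.24−19.40) = 10.77 − 7.84 = 2.93; fold change = 2^-2.93 = 0.131
Nfkb8: ΔΔCt = (20.41−20.23) − (22.49−19.40) = 0.18 − 3.09 = -2.91; fold change = 2^2.91 = 7.516
Ccn2: ΔΔCt = (23.80−20.23) − (27.30−19.40) = 3.57 − 7.90 = -4.33; fold change = 2^4.33 = 20.112
Ccn2 has the largest |ΔΔCt| = 4.33.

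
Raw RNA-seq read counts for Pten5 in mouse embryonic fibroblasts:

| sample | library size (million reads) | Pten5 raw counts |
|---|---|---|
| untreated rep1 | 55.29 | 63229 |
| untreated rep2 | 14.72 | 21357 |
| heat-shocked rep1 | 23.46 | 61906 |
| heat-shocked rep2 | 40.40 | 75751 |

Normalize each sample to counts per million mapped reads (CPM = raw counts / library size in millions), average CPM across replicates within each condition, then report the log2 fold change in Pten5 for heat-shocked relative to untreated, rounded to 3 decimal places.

CPM(untreated rep1) = 63229 / 55.29 = 1143.5884
CPM(untreated rep2) = 21357 / 14.72 = 1450.8832
CPM(heat-shocked rep1) = 61906 / 23.46 = 2638.7894
CPM(heat-shocked rep2) = 75751 / 40.40 = 1875.0248
mean CPM(untreated) = 1297.2358; mean CPM(heat-shocked) = 2256.9071
Fold change = 2256.9071 / 1297.2358 = 1.73978
log2(1.73978) = 0.7989

0.799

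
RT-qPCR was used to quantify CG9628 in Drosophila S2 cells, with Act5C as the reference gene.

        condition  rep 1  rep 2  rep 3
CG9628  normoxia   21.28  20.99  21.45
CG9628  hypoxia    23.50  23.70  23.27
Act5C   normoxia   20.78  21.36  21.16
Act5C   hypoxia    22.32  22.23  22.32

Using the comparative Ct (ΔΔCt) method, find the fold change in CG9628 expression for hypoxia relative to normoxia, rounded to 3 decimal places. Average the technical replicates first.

0.480

Mean Ct: CG9628 normoxia 21.240; CG9628 hypoxia 23.490; Act5C normoxia 21.100; Act5C hypoxia 22.290
ΔCt(normoxia) = 21.240 − 21.100 = 0.140
ΔCt(hypoxia) = 23.490 − 22.290 = 1.200
ΔΔCt = 1.200 − 0.140 = 1.060
Fold change = 2^(−1.060) = 0.4796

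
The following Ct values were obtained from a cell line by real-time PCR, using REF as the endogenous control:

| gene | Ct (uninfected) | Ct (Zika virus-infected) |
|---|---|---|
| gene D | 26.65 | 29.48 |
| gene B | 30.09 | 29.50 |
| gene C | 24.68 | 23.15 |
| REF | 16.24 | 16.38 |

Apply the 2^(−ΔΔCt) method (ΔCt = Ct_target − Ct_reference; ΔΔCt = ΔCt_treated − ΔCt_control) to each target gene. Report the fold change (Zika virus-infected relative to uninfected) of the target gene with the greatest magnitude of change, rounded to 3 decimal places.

0.155

gene D: ΔΔCt = (29.48−16.38) − (26.65−16.24) = 13.10 − 10.41 = 2.69; fold change = 2^-2.69 = 0.155
gene B: ΔΔCt = (29.50−16.38) − (30.09−16.24) = 13.12 − 13.85 = -0.73; fold change = 2^0.73 = 1.659
gene C: ΔΔCt = (23.15−16.38) − (24.68−16.24) = 6.77 − 8.44 = -1.67; fold change = 2^1.67 = 3.182
gene D has the largest |ΔΔCt| = 2.69.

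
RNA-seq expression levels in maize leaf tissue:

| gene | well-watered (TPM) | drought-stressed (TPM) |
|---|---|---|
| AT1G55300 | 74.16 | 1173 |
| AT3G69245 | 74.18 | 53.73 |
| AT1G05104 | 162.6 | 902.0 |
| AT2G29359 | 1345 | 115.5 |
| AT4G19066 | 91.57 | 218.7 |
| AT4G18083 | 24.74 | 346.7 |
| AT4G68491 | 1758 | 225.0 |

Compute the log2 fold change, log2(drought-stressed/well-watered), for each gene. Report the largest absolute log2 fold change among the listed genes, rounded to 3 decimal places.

3.983

log2(1173/74.16) = 3.983  (AT1G55300)
log2(53.73/74.18) = -0.465  (AT3G69245)
log2(902.0/162.6) = 2.472  (AT1G05104)
log2(115.5/1345) = -3.542  (AT2G29359)
log2(218.7/91.57) = 1.256  (AT4G19066)
log2(346.7/24.74) = 3.809  (AT4G18083)
log2(225.0/1758) = -2.966  (AT4G68491)
The largest magnitude belongs to AT1G55300.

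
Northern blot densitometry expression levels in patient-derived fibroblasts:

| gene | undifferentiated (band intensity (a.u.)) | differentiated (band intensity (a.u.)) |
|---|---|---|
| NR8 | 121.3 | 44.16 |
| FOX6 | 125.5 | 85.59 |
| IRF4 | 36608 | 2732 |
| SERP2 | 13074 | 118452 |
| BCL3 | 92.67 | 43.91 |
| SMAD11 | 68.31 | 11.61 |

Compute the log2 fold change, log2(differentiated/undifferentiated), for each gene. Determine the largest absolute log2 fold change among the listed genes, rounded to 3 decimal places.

3.744

log2(44.16/121.3) = -1.458  (NR8)
log2(85.59/125.5) = -0.552  (FOX6)
log2(2732/36608) = -3.744  (IRF4)
log2(118452/13074) = 3.180  (SERP2)
log2(43.91/92.67) = -1.078  (BCL3)
log2(11.61/68.31) = -2.557  (SMAD11)
The largest magnitude belongs to IRF4.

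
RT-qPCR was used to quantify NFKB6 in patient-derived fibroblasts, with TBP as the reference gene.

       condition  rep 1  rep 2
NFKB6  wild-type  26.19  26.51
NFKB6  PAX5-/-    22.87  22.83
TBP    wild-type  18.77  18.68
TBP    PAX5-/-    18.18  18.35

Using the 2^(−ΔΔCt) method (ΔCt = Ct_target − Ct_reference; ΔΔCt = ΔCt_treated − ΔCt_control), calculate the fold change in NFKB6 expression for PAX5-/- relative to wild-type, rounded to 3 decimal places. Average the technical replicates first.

Mean Ct: NFKB6 wild-type 26.350; NFKB6 PAX5-/- 22.850; TBP wild-type 18.725; TBP PAX5-/- 18.265
ΔCt(wild-type) = 26.350 − 18.725 = 7.625
ΔCt(PAX5-/-) = 22.850 − 18.265 = 4.585
ΔΔCt = 4.585 − 7.625 = -3.040
Fold change = 2^(−(-3.040)) = 2^3.040 = 8.2249

8.225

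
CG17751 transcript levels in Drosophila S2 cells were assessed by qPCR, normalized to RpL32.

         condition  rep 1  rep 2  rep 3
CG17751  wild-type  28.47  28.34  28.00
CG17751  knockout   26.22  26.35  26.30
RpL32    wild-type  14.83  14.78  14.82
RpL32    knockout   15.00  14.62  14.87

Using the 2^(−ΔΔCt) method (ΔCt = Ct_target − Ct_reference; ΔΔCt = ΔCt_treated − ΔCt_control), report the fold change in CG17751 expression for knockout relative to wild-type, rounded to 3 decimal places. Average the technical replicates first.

Mean Ct: CG17751 wild-type 28.270; CG17751 knockout 26.290; RpL32 wild-type 14.810; RpL32 knockout 14.830
ΔCt(wild-type) = 28.270 − 14.810 = 13.460
ΔCt(knockout) = 26.290 − 14.830 = 11.460
ΔΔCt = 11.460 − 13.460 = -2.000
Fold change = 2^(−(-2.000)) = 2^2.000 = 4.0000

4.000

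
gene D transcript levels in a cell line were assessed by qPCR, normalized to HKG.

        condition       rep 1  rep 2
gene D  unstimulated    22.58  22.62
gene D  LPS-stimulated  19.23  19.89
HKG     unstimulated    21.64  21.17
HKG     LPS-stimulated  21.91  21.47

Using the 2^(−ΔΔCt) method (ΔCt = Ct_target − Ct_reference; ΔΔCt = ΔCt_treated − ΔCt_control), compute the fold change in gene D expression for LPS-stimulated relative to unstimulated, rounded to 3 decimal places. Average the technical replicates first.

10.021

Mean Ct: gene D unstimulated 22.600; gene D LPS-stimulated 19.560; HKG unstimulated 21.405; HKG LPS-stimulated 21.690
ΔCt(unstimulated) = 22.600 − 21.405 = 1.195
ΔCt(LPS-stimulated) = 19.560 − 21.690 = -2.130
ΔΔCt = -2.130 − 1.195 = -3.325
Fold change = 2^(−(-3.325)) = 2^3.325 = 10.0213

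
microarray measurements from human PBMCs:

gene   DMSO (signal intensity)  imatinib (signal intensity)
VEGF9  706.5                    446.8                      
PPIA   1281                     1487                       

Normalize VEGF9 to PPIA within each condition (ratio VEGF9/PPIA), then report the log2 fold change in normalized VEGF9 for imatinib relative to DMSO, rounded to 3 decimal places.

VEGF9/PPIA (DMSO) = 706.5 / 1281 = 0.55152
VEGF9/PPIA (imatinib) = 446.8 / 1487 = 0.30047
Fold change = 0.30047 / 0.55152 = 0.5448
log2(0.5448) = -0.8762

-0.876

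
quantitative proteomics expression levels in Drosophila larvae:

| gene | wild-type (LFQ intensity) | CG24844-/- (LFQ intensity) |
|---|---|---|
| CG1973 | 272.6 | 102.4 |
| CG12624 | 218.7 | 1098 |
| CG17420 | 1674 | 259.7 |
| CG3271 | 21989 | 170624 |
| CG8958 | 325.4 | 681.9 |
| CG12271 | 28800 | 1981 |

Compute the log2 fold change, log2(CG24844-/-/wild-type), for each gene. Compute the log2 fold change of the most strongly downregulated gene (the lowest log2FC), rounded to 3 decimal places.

log2(102.4/272.6) = -1.413  (CG1973)
log2(1098/218.7) = 2.328  (CG12624)
log2(259.7/1674) = -2.688  (CG17420)
log2(170624/21989) = 2.956  (CG3271)
log2(681.9/325.4) = 1.067  (CG8958)
log2(1981/28800) = -3.862  (CG12271)
CG12271 is most strongly downregulated.

-3.862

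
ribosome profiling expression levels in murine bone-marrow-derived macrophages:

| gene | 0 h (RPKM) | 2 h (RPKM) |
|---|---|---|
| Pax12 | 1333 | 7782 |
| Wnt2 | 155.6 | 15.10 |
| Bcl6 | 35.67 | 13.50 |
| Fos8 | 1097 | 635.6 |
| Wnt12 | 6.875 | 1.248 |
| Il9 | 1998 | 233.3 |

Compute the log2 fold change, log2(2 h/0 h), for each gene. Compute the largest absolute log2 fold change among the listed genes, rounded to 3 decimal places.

log2(7782/1333) = 2.545  (Pax12)
log2(15.10/155.6) = -3.365  (Wnt2)
log2(13.50/35.67) = -1.402  (Bcl6)
log2(635.6/1097) = -0.787  (Fos8)
log2(1.248/6.875) = -2.462  (Wnt12)
log2(233.3/1998) = -3.098  (Il9)
The largest magnitude belongs to Wnt2.

3.365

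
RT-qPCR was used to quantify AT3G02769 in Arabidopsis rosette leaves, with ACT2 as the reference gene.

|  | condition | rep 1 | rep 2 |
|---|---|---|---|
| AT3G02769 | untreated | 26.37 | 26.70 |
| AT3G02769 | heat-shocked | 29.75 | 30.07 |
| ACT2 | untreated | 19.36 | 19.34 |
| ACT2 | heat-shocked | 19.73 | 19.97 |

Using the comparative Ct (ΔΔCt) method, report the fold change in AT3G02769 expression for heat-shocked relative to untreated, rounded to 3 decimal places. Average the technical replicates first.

Mean Ct: AT3G02769 untreated 26.535; AT3G02769 heat-shocked 29.910; ACT2 untreated 19.350; ACT2 heat-shocked 19.850
ΔCt(untreated) = 26.535 − 19.350 = 7.185
ΔCt(heat-shocked) = 29.910 − 19.850 = 10.060
ΔΔCt = 10.060 − 7.185 = 2.875
Fold change = 2^(−2.875) = 0.1363

0.136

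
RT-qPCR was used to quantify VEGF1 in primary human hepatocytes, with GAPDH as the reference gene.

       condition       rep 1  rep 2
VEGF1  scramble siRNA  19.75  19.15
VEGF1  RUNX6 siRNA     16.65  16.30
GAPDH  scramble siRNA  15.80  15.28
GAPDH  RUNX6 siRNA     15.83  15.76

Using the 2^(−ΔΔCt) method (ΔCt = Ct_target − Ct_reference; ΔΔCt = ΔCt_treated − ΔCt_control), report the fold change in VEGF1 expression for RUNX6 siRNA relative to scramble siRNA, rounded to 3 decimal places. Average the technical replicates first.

9.383

Mean Ct: VEGF1 scramble siRNA 19.450; VEGF1 RUNX6 siRNA 16.475; GAPDH scramble siRNA 15.540; GAPDH RUNX6 siRNA 15.795
ΔCt(scramble siRNA) = 19.450 − 15.540 = 3.910
ΔCt(RUNX6 siRNA) = 16.475 − 15.795 = 0.680
ΔΔCt = 0.680 − 3.910 = -3.230
Fold change = 2^(−(-3.230)) = 2^3.230 = 9.3827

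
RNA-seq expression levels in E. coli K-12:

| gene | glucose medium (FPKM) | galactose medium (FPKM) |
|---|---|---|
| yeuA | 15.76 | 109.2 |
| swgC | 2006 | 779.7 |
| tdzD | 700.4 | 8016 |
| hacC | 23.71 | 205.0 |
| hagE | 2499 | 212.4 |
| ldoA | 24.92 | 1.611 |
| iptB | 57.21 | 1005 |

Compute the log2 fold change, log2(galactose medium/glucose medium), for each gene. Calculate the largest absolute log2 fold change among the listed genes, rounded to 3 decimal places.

4.135

log2(109.2/15.76) = 2.793  (yeuA)
log2(779.7/2006) = -1.363  (swgC)
log2(8016/700.4) = 3.517  (tdzD)
log2(205.0/23.71) = 3.112  (hacC)
log2(212.4/2499) = -3.556  (hagE)
log2(1.611/24.92) = -3.951  (ldoA)
log2(1005/57.21) = 4.135  (iptB)
The largest magnitude belongs to iptB.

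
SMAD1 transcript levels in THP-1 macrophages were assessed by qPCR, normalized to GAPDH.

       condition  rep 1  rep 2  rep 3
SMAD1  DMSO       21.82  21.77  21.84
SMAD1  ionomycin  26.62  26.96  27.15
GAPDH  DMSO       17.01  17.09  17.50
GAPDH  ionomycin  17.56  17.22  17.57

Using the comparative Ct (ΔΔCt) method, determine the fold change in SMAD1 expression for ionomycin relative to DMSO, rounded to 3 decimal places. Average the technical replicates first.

Mean Ct: SMAD1 DMSO 21.810; SMAD1 ionomycin 26.910; GAPDH DMSO 17.200; GAPDH ionomycin 17.450
ΔCt(DMSO) = 21.810 − 17.200 = 4.610
ΔCt(ionomycin) = 26.910 − 17.450 = 9.460
ΔΔCt = 9.460 − 4.610 = 4.850
Fold change = 2^(−4.850) = 0.0347

0.035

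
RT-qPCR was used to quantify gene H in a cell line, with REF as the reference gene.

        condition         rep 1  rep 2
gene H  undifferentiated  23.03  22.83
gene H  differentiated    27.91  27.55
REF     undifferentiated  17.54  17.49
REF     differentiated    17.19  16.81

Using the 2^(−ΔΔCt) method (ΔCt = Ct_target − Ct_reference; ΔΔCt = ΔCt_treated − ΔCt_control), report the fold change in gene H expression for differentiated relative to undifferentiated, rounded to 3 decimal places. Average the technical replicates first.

Mean Ct: gene H undifferentiated 22.930; gene H differentiated 27.730; REF undifferentiated 17.515; REF differentiated 17.000
ΔCt(undifferentiated) = 22.930 − 17.515 = 5.415
ΔCt(differentiated) = 27.730 − 17.000 = 10.730
ΔΔCt = 10.730 − 5.415 = 5.315
Fold change = 2^(−5.315) = 0.0251

0.025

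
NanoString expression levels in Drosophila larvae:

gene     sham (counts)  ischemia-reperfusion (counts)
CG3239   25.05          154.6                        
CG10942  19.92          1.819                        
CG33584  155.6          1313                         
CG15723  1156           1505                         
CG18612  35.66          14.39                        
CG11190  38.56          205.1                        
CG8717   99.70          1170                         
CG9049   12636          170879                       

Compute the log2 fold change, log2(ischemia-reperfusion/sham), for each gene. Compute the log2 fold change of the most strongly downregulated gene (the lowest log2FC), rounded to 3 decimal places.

log2(154.6/25.05) = 2.626  (CG3239)
log2(1.819/19.92) = -3.453  (CG10942)
log2(1313/155.6) = 3.077  (CG33584)
log2(1505/1156) = 0.381  (CG15723)
log2(14.39/35.66) = -1.309  (CG18612)
log2(205.1/38.56) = 2.411  (CG11190)
log2(1170/99.70) = 3.553  (CG8717)
log2(170879/12636) = 3.757  (CG9049)
CG10942 is most strongly downregulated.

-3.453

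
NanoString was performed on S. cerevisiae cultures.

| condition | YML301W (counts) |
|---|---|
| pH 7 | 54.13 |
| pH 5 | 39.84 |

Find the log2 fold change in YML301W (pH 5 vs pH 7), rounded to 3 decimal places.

Fold change = 39.84 / 54.13 = 0.7360
log2(0.7360) = -0.4422

-0.442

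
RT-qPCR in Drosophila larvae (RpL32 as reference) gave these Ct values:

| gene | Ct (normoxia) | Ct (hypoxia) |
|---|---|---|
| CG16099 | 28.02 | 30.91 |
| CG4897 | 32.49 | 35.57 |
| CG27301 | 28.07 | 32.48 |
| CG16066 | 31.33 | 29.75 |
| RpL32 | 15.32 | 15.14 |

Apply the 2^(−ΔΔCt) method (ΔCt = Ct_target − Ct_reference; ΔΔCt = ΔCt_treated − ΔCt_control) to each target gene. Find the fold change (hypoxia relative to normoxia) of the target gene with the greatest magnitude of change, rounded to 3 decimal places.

CG16099: ΔΔCt = (30.91−15.14) − (28.02−15.32) = 15.77 − 12.70 = 3.07; fold change = 2^-3.07 = 0.119
CG4897: ΔΔCt = (35.57−15.14) − (32.49−15.32) = 20.43 − 17.17 = 3.26; fold change = 2^-3.26 = 0.104
CG27301: ΔΔCt = (32.48−15.14) − (28.07−15.32) = 17.34 − 12.75 = 4.59; fold change = 2^-4.59 = 0.042
CG16066: ΔΔCt = (29.75−15.14) − (31.33−15.32) = 14.61 − 16.01 = -1.40; fold change = 2^1.40 = 2.639
CG27301 has the largest |ΔΔCt| = 4.59.

0.042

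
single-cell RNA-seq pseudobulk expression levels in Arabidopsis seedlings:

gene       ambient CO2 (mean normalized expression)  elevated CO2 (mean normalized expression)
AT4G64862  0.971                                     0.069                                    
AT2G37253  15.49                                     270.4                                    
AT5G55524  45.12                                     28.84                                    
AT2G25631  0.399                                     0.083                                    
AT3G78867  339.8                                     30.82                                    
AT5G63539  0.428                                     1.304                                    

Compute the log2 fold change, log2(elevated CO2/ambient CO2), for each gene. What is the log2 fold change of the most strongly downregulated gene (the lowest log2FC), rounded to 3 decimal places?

-3.815

log2(0.069/0.971) = -3.815  (AT4G64862)
log2(270.4/15.49) = 4.126  (AT2G37253)
log2(28.84/45.12) = -0.646  (AT5G55524)
log2(0.083/0.399) = -2.265  (AT2G25631)
log2(30.82/339.8) = -3.463  (AT3G78867)
log2(1.304/0.428) = 1.607  (AT5G63539)
AT4G64862 is most strongly downregulated.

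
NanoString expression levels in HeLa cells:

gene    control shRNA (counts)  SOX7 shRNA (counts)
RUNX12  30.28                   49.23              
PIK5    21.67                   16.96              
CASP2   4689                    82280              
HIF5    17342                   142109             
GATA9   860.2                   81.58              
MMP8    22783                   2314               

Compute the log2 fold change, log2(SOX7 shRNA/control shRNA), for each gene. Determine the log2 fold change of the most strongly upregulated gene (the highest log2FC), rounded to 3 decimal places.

4.133

log2(49.23/30.28) = 0.701  (RUNX12)
log2(16.96/21.67) = -0.354  (PIK5)
log2(82280/4689) = 4.133  (CASP2)
log2(142109/17342) = 3.035  (HIF5)
log2(81.58/860.2) = -3.398  (GATA9)
log2(2314/22783) = -3.299  (MMP8)
CASP2 is most strongly upregulated.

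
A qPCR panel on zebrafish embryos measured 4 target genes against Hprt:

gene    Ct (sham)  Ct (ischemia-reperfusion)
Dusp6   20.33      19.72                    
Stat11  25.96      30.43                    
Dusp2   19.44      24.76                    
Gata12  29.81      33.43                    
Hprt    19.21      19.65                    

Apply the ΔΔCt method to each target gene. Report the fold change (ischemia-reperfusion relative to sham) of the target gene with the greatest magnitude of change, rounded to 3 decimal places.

Dusp6: ΔΔCt = (19.72−19.65) − (20.33−19.21) = 0.07 − 1.12 = -1.05; fold change = 2^1.05 = 2.071
Stat11: ΔΔCt = (30.43−19.65) − (25.96−19.21) = 10.78 − 6.75 = 4.03; fold change = 2^-4.03 = 0.061
Dusp2: ΔΔCt = (24.76−19.65) − (19.44−19.21) = 5.11 − 0.23 = 4.88; fold change = 2^-4.88 = 0.034
Gata12: ΔΔCt = (33.43−19.65) − (29.81−19.21) = 13.78 − 10.60 = 3.18; fold change = 2^-3.18 = 0.110
Dusp2 has the largest |ΔΔCt| = 4.88.

0.034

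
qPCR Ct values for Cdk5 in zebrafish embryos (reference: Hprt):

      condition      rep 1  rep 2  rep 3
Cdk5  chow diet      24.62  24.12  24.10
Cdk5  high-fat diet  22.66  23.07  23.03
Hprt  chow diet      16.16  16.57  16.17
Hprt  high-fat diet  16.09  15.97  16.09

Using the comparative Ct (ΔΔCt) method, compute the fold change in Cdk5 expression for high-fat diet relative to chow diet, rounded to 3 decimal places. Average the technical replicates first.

Mean Ct: Cdk5 chow diet 24.280; Cdk5 high-fat diet 22.920; Hprt chow diet 16.300; Hprt high-fat diet 16.050
ΔCt(chow diet) = 24.280 − 16.300 = 7.980
ΔCt(high-fat diet) = 22.920 − 16.050 = 6.870
ΔΔCt = 6.870 − 7.980 = -1.110
Fold change = 2^(−(-1.110)) = 2^1.110 = 2.1585

2.158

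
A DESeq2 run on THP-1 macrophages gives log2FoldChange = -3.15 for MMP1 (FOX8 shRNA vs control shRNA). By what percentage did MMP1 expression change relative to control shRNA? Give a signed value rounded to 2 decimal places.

-88.73%

Fold change = 2^(-3.15) = 0.1127
Percent change = (FC − 1) × 100% = (0.1127 − 1) × 100 = -88.73%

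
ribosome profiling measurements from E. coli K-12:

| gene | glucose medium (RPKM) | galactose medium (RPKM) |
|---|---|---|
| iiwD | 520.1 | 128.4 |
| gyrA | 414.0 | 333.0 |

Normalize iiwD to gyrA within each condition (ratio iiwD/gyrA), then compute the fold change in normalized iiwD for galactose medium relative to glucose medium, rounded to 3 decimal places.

0.307

iiwD/gyrA (glucose medium) = 520.1 / 414.0 = 1.2563
iiwD/gyrA (galactose medium) = 128.4 / 333.0 = 0.38559
Fold change = 0.38559 / 1.2563 = 0.3069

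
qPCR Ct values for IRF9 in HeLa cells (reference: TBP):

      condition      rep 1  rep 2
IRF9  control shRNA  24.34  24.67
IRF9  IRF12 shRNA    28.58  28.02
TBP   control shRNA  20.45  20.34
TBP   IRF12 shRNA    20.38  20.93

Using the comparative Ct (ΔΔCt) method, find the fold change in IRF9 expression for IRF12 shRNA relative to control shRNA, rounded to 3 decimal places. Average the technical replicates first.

Mean Ct: IRF9 control shRNA 24.505; IRF9 IRF12 shRNA 28.300; TBP control shRNA 20.395; TBP IRF12 shRNA 20.655
ΔCt(control shRNA) = 24.505 − 20.395 = 4.110
ΔCt(IRF12 shRNA) = 28.300 − 20.655 = 7.645
ΔΔCt = 7.645 − 4.110 = 3.535
Fold change = 2^(−3.535) = 0.0863

0.086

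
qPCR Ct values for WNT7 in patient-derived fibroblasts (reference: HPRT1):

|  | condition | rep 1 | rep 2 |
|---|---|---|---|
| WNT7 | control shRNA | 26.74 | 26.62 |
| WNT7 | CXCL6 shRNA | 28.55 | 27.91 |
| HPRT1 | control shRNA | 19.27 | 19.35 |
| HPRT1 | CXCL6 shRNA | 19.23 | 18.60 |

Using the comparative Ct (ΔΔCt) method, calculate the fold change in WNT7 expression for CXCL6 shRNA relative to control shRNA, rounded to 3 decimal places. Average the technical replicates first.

0.260

Mean Ct: WNT7 control shRNA 26.680; WNT7 CXCL6 shRNA 28.230; HPRT1 control shRNA 19.310; HPRT1 CXCL6 shRNA 18.915
ΔCt(control shRNA) = 26.680 − 19.310 = 7.370
ΔCt(CXCL6 shRNA) = 28.230 − 18.915 = 9.315
ΔΔCt = 9.315 − 7.370 = 1.945
Fold change = 2^(−1.945) = 0.2597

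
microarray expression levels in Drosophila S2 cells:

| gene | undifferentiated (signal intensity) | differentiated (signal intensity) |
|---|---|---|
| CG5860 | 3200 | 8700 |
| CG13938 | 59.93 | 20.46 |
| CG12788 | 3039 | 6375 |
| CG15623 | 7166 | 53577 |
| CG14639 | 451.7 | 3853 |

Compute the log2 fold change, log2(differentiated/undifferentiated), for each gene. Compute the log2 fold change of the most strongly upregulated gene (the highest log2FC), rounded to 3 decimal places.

3.093

log2(8700/3200) = 1.443  (CG5860)
log2(20.46/59.93) = -1.550  (CG13938)
log2(6375/3039) = 1.069  (CG12788)
log2(53577/7166) = 2.902  (CG15623)
log2(3853/451.7) = 3.093  (CG14639)
CG14639 is most strongly upregulated.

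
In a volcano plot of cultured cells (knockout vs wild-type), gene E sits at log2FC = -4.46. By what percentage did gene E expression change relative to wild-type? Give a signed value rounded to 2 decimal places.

-95.46%

Fold change = 2^(-4.46) = 0.0454
Percent change = (FC − 1) × 100% = (0.0454 − 1) × 100 = -95.46%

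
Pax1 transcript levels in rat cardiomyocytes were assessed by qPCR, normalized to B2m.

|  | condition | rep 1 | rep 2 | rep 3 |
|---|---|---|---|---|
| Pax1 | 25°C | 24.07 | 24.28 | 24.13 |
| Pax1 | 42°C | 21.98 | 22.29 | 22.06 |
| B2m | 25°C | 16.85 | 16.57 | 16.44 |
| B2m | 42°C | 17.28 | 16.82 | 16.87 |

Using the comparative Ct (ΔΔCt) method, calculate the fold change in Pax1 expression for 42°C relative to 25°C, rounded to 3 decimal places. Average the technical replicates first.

5.352

Mean Ct: Pax1 25°C 24.160; Pax1 42°C 22.110; B2m 25°C 16.620; B2m 42°C 16.990
ΔCt(25°C) = 24.160 − 16.620 = 7.540
ΔCt(42°C) = 22.110 − 16.990 = 5.120
ΔΔCt = 5.120 − 7.540 = -2.420
Fold change = 2^(−(-2.420)) = 2^2.420 = 5.3517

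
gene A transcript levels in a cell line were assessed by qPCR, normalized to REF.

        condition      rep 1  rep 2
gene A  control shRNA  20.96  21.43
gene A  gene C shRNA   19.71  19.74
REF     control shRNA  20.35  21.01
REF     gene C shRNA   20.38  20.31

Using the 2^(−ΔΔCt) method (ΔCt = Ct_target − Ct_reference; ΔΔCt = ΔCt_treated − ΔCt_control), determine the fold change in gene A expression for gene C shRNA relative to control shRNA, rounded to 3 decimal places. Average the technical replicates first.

2.196

Mean Ct: gene A control shRNA 21.195; gene A gene C shRNA 19.725; REF control shRNA 20.680; REF gene C shRNA 20.345
ΔCt(control shRNA) = 21.195 − 20.680 = 0.515
ΔCt(gene C shRNA) = 19.725 − 20.345 = -0.620
ΔΔCt = -0.620 − 0.515 = -1.135
Fold change = 2^(−(-1.135)) = 2^1.135 = 2.1962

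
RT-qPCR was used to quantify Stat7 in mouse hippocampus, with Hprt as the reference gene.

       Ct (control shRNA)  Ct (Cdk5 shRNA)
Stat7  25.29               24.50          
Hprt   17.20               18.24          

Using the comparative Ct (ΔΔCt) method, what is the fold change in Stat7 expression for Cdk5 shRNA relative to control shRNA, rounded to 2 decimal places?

ΔCt(control shRNA) = 25.290 − 17.200 = 8.090
ΔCt(Cdk5 shRNA) = 24.500 − 18.240 = 6.260
ΔΔCt = 6.260 − 8.090 = -1.830
Fold change = 2^(−(-1.830)) = 2^1.830 = 3.555

3.56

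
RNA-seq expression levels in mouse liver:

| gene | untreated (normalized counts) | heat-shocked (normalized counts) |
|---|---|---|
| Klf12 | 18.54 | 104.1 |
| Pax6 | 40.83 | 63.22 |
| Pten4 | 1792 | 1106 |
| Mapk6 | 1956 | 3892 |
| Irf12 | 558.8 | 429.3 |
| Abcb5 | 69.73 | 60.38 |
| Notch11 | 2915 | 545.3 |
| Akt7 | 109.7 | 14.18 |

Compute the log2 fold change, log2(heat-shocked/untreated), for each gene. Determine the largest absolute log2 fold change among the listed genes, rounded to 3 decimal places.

2.952

log2(104.1/18.54) = 2.489  (Klf12)
log2(63.22/40.83) = 0.631  (Pax6)
log2(1106/1792) = -0.696  (Pten4)
log2(3892/1956) = 0.993  (Mapk6)
log2(429.3/558.8) = -0.380  (Irf12)
log2(60.38/69.73) = -0.208  (Abcb5)
log2(545.3/2915) = -2.418  (Notch11)
log2(14.18/109.7) = -2.952  (Akt7)
The largest magnitude belongs to Akt7.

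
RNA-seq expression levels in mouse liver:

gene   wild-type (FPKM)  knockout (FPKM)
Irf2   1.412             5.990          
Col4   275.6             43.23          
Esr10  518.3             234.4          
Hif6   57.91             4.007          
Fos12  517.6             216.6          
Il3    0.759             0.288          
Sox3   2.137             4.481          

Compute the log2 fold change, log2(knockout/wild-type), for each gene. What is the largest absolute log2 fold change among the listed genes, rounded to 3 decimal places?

3.853

log2(5.990/1.412) = 2.085  (Irf2)
log2(43.23/275.6) = -2.672  (Col4)
log2(234.4/518.3) = -1.145  (Esr10)
log2(4.007/57.91) = -3.853  (Hif6)
log2(216.6/517.6) = -1.257  (Fos12)
log2(0.288/0.759) = -1.398  (Il3)
log2(4.481/2.137) = 1.068  (Sox3)
The largest magnitude belongs to Hif6.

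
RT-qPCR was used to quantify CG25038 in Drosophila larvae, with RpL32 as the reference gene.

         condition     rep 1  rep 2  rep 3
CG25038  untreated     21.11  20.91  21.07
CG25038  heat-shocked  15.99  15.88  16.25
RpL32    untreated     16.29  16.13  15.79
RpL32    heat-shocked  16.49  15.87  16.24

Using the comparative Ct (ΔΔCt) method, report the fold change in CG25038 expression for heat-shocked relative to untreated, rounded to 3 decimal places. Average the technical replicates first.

34.776

Mean Ct: CG25038 untreated 21.030; CG25038 heat-shocked 16.040; RpL32 untreated 16.070; RpL32 heat-shocked 16.200
ΔCt(untreated) = 21.030 − 16.070 = 4.960
ΔCt(heat-shocked) = 16.040 − 16.200 = -0.160
ΔΔCt = -0.160 − 4.960 = -5.120
Fold change = 2^(−(-5.120)) = 2^5.120 = 34.7755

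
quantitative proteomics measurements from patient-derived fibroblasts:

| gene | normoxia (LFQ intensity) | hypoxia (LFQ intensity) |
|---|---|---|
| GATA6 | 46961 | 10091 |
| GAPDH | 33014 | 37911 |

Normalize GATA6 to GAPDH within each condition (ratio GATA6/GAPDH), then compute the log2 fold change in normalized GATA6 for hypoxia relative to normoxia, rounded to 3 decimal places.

GATA6/GAPDH (normoxia) = 46961 / 33014 = 1.4225
GATA6/GAPDH (hypoxia) = 10091 / 37911 = 0.26618
Fold change = 0.26618 / 1.4225 = 0.1871
log2(0.1871) = -2.4179

-2.418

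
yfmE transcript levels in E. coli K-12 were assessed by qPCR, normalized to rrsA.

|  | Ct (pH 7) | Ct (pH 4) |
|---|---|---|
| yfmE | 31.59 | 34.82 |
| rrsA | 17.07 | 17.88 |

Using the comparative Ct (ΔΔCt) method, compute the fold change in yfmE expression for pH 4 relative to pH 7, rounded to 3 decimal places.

ΔCt(pH 7) = 31.590 − 17.070 = 14.520
ΔCt(pH 4) = 34.820 − 17.880 = 16.940
ΔΔCt = 16.940 − 14.520 = 2.420
Fold change = 2^(−2.420) = 0.1869

0.187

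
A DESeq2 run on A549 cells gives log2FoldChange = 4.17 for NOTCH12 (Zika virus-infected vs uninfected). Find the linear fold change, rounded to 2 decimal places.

18.00

Fold change = 2^(4.17) = 18.001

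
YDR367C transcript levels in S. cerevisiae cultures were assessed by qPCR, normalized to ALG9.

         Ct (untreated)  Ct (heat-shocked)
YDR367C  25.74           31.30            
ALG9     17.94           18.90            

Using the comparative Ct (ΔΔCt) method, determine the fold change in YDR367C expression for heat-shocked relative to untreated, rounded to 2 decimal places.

0.04

ΔCt(untreated) = 25.740 − 17.940 = 7.800
ΔCt(heat-shocked) = 31.300 − 18.900 = 12.400
ΔΔCt = 12.400 − 7.800 = 4.600
Fold change = 2^(−4.600) = 0.041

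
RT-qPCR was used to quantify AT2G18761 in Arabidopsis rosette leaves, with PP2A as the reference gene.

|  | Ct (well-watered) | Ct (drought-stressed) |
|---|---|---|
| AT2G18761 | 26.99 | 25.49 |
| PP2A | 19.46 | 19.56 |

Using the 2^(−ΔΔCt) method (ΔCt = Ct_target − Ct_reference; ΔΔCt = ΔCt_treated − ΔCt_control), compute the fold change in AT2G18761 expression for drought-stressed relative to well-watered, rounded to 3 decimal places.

3.031

ΔCt(well-watered) = 26.990 − 19.460 = 7.530
ΔCt(drought-stressed) = 25.490 − 19.560 = 5.930
ΔΔCt = 5.930 − 7.530 = -1.600
Fold change = 2^(−(-1.600)) = 2^1.600 = 3.0314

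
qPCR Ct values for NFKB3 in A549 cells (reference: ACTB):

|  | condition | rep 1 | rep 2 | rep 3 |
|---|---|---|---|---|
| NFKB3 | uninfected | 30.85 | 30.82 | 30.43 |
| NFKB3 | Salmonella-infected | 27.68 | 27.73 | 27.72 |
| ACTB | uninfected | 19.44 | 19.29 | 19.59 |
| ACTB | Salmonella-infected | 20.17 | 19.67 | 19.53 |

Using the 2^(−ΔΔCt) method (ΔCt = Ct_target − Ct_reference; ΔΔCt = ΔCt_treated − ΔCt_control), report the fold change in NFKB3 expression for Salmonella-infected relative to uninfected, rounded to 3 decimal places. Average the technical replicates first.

10.126

Mean Ct: NFKB3 uninfected 30.700; NFKB3 Salmonella-infected 27.710; ACTB uninfected 19.440; ACTB Salmonella-infected 19.790
ΔCt(uninfected) = 30.700 − 19.440 = 11.260
ΔCt(Salmonella-infected) = 27.710 − 19.790 = 7.920
ΔΔCt = 7.920 − 11.260 = -3.340
Fold change = 2^(−(-3.340)) = 2^3.340 = 10.1261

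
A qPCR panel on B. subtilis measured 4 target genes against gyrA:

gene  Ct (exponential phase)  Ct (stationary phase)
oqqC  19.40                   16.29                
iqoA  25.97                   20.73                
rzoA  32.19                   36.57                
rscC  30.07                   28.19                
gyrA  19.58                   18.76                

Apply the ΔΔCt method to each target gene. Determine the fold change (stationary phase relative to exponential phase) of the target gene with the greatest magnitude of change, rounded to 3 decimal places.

oqqC: ΔΔCt = (16.29−18.76) − (19.40−19.58) = -2.47 − (-0.18) = -2.29; fold change = 2^2.29 = 4.891
iqoA: ΔΔCt = (20.73−18.76) − (25.97−19.58) = 1.97 − 6.39 = -4.42; fold change = 2^4.42 = 21.407
rzoA: ΔΔCt = (36.57−18.76) − (32.19−19.58) = 17.81 − 12.61 = 5.20; fold change = 2^-5.20 = 0.027
rscC: ΔΔCt = (28.19−18.76) − (30.07−19.58) = 9.43 − 10.49 = -1.06; fold change = 2^1.06 = 2.085
rzoA has the largest |ΔΔCt| = 5.20.

0.027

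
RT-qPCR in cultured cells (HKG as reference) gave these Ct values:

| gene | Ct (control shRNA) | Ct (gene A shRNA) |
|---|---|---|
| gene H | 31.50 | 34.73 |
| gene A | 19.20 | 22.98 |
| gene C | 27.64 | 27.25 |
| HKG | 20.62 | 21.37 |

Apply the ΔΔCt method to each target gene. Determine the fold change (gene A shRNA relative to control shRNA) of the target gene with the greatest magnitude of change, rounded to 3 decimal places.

gene H: ΔΔCt = (34.73−21.37) − (31.50−20.62) = 13.36 − 10.88 = 2.48; fold change = 2^-2.48 = 0.179
gene A: ΔΔCt = (22.98−21.37) − (19.20−20.62) = 1.61 − (-1.42) = 3.03; fold change = 2^-3.03 = 0.122
gene C: ΔΔCt = (27.25−21.37) − (27.64−20.62) = 5.88 − 7.02 = -1.14; fold change = 2^1.14 = 2.204
gene A has the largest |ΔΔCt| = 3.03.

0.122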